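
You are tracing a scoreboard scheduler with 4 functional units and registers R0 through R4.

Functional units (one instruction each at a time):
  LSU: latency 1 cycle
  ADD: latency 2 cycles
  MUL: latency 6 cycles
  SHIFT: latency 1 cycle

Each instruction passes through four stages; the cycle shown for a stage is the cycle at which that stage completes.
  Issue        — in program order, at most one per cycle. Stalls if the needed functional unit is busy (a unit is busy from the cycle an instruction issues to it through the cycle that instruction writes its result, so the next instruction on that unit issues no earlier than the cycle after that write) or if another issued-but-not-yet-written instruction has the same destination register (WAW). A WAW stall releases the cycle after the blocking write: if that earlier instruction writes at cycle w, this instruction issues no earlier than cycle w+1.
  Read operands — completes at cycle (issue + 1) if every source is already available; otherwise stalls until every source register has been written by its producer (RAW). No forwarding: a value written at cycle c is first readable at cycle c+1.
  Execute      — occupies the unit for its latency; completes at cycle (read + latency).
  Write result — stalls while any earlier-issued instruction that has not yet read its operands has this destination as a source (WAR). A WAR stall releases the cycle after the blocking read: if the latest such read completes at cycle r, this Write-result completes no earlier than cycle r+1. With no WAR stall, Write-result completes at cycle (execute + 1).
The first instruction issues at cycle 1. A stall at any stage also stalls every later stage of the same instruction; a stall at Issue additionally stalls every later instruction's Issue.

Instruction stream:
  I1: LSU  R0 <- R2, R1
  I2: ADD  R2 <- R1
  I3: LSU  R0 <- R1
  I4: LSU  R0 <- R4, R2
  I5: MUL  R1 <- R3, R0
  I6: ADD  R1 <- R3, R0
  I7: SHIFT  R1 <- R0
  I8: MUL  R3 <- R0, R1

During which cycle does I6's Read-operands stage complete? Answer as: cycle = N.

cycle = 22

t=1  I1 dispatched to LSU
t=2  I1 operands ready · I2 dispatched to ADD
t=3  I1 complete · I2 operands ready
t=4  R0←I1
t=5  I2 complete · I3 dispatched to LSU
t=6  R2←I2 · I3 operands ready
t=7  I3 complete
t=8  R0←I3
t=9  I4 dispatched to LSU
t=10  I4 operands ready · I5 dispatched to MUL
t=11  I4 complete
t=12  R0←I4
t=13  I5 operands ready
t=19  I5 complete
t=20  R1←I5
t=21  I6 dispatched to ADD
t=22  I6 operands ready
t=24  I6 complete
t=25  R1←I6
t=26  I7 dispatched to SHIFT
t=27  I7 operands ready · I8 dispatched to MUL
t=28  I7 complete
t=29  R1←I7
t=30  I8 operands ready
t=36  I8 complete
t=37  R3←I8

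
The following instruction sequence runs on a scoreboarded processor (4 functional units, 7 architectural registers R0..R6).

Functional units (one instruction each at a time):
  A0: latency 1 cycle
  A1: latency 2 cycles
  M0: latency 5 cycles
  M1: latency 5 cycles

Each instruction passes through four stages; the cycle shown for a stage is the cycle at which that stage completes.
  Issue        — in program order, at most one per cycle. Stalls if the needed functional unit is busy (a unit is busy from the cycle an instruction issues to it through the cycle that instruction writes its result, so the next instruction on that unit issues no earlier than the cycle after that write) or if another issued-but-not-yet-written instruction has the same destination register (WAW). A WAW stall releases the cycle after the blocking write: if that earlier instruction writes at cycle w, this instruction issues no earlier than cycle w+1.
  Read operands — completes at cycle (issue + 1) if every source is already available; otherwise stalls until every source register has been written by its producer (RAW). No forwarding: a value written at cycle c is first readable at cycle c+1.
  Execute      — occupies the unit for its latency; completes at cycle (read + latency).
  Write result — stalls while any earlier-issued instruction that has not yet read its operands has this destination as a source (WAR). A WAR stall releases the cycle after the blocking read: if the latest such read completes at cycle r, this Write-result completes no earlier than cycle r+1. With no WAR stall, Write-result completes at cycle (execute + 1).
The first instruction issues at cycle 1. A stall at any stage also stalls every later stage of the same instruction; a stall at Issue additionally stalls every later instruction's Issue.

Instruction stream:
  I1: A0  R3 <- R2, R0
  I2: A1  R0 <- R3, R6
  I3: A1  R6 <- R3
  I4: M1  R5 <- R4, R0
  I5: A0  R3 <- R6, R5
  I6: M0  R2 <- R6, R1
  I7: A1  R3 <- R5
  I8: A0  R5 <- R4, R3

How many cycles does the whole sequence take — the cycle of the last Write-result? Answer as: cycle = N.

cycle = 28

cycle 1: I1 dispatched to A0
cycle 2: I1 operands ready | I2 dispatched to A1
cycle 3: I1 complete
cycle 4: R3←I1
cycle 5: I2 operands ready
cycle 7: I2 complete
cycle 8: R0←I2
cycle 9: I3 dispatched to A1
cycle 10: I3 operands ready | I4 dispatched to M1
cycle 11: I4 operands ready | I5 dispatched to A0
cycle 12: I3 complete | I6 dispatched to M0
cycle 13: R6←I3
cycle 14: I6 operands ready
cycle 16: I4 complete
cycle 17: R5←I4
cycle 18: I5 operands ready
cycle 19: I5 complete | I6 complete
cycle 20: R3←I5 | R2←I6
cycle 21: I7 dispatched to A1
cycle 22: I7 operands ready | I8 dispatched to A0
cycle 24: I7 complete
cycle 25: R3←I7
cycle 26: I8 operands ready
cycle 27: I8 complete
cycle 28: R5←I8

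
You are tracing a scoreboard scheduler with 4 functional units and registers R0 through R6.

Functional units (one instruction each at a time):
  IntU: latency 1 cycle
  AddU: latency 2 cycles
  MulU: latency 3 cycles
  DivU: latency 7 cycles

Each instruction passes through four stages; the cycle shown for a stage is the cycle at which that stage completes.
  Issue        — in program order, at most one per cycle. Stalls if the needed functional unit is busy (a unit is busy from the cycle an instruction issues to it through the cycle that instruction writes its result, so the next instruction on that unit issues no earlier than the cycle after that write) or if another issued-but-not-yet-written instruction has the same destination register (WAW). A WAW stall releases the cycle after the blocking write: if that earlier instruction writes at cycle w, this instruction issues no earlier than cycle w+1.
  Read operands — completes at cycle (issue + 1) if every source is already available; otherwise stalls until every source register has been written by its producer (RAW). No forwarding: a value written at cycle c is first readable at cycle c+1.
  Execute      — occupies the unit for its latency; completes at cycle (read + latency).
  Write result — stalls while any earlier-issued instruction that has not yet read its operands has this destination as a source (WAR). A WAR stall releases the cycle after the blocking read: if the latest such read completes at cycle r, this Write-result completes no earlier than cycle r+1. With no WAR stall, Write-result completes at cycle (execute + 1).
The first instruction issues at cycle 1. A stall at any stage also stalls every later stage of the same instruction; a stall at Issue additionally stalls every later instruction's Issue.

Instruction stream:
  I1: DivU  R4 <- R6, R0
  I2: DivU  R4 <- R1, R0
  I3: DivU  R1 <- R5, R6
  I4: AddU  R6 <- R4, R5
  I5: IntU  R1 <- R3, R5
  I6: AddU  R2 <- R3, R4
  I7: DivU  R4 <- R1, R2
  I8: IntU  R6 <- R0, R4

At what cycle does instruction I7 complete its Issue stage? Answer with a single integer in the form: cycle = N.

cycle = 33

cycle 1: I1 dispatched to DivU
cycle 2: I1 operands ready
cycle 9: I1 complete
cycle 10: R4←I1
cycle 11: I2 dispatched to DivU
cycle 12: I2 operands ready
cycle 19: I2 complete
cycle 20: R4←I2
cycle 21: I3 dispatched to DivU
cycle 22: I3 operands ready, I4 dispatched to AddU
cycle 23: I4 operands ready
cycle 25: I4 complete
cycle 26: R6←I4
cycle 29: I3 complete
cycle 30: R1←I3
cycle 31: I5 dispatched to IntU
cycle 32: I5 operands ready, I6 dispatched to AddU
cycle 33: I5 complete, I6 operands ready, I7 dispatched to DivU
cycle 34: R1←I5
cycle 35: I6 complete, I8 dispatched to IntU
cycle 36: R2←I6
cycle 37: I7 operands ready
cycle 44: I7 complete
cycle 45: R4←I7
cycle 46: I8 operands ready
cycle 47: I8 complete
cycle 48: R6←I8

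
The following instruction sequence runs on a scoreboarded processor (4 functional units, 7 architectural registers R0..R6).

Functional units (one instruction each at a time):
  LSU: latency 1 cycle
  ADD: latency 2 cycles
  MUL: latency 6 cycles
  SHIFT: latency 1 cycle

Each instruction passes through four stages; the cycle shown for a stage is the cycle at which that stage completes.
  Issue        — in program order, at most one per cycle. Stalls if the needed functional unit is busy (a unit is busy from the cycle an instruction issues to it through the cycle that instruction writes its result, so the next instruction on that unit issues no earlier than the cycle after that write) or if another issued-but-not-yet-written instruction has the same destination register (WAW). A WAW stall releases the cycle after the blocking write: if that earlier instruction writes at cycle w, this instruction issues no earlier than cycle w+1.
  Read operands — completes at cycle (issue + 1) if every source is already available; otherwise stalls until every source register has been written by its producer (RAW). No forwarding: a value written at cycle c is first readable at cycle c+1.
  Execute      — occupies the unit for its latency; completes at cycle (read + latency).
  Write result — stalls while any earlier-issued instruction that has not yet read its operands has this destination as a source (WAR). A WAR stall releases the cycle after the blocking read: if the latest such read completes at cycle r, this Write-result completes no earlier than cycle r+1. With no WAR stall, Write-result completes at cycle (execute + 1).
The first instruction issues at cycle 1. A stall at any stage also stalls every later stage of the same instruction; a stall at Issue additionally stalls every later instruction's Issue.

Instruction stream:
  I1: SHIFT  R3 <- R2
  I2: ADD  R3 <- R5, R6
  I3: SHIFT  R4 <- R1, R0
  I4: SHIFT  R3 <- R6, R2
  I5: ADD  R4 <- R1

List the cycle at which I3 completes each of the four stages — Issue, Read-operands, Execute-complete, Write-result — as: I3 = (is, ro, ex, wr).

  I1 | 1 | 2 | 3 | 4
  I2 | 5 | 6 | 8 | 9   WAW R3: wait I1 write@4
  I3 | 6 | 7 | 8 | 9
  I4 | 10 | 11 | 12 | 13   struct: SHIFT busy until I3 writes@9
  I5 | 11 | 12 | 14 | 15

I3 = (6, 7, 8, 9)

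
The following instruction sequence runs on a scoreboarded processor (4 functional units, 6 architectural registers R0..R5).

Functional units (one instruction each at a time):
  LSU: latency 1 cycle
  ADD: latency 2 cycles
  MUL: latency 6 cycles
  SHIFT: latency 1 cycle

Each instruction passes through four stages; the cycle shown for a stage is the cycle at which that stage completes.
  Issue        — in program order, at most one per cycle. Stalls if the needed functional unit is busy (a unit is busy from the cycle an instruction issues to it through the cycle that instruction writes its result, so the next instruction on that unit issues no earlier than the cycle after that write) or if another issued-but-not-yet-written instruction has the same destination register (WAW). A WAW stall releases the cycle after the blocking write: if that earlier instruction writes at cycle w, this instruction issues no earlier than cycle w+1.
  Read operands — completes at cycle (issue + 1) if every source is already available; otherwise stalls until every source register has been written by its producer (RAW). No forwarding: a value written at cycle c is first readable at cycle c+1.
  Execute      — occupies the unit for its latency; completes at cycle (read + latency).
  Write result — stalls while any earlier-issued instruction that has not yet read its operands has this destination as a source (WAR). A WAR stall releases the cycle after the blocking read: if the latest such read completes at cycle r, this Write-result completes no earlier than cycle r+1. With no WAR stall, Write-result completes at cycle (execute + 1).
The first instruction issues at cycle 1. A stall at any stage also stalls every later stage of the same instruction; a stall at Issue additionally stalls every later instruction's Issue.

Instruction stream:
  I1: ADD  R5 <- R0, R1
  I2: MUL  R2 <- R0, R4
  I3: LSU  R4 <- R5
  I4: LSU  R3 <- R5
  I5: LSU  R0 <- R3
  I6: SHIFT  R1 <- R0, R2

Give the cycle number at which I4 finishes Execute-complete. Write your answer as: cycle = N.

cycle = 11

c1: issue I1 (ADD)
c2: I1 read-ops | issue I2 (MUL)
c3: I2 read-ops | issue I3 (LSU)
c4: I1 finished on ADD
c5: I1→R5
c6: I3 read-ops
c7: I3 finished on LSU
c8: I3→R4
c9: I2 finished on MUL | issue I4 (LSU)
c10: I2→R2 | I4 read-ops
c11: I4 finished on LSU
c12: I4→R3
c13: issue I5 (LSU)
c14: I5 read-ops | issue I6 (SHIFT)
c15: I5 finished on LSU
c16: I5→R0
c17: I6 read-ops
c18: I6 finished on SHIFT
c19: I6→R1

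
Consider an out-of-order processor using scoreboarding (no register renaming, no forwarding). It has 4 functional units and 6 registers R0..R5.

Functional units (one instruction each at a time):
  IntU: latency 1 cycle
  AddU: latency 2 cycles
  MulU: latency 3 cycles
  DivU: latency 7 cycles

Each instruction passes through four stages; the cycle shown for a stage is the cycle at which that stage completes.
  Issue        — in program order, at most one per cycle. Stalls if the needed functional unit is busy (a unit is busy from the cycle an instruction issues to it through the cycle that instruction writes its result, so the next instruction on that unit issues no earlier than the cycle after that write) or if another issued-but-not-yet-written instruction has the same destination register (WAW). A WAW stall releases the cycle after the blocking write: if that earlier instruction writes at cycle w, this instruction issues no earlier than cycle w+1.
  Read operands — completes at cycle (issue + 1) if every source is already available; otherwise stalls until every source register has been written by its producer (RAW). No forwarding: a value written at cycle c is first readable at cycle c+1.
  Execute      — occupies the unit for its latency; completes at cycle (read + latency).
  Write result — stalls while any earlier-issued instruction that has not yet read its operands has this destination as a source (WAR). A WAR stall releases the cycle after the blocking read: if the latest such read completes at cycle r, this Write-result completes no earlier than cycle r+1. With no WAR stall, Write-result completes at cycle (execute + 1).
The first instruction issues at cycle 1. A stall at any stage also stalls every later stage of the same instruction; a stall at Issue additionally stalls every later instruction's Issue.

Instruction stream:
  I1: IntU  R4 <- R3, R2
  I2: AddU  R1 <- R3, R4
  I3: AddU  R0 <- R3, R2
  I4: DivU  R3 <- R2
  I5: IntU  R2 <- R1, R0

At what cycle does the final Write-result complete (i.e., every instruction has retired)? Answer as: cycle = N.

[I1] 1/2/3/4
[I2] 2/5/7/8  (RAW R4: wait I1 write@4)
[I3] 9/10/12/13  (struct: AddU busy until I2 writes@8)
[I4] 10/11/18/19
[I5] 11/14/15/16  (RAW R0: wait I3 write@13)

cycle = 19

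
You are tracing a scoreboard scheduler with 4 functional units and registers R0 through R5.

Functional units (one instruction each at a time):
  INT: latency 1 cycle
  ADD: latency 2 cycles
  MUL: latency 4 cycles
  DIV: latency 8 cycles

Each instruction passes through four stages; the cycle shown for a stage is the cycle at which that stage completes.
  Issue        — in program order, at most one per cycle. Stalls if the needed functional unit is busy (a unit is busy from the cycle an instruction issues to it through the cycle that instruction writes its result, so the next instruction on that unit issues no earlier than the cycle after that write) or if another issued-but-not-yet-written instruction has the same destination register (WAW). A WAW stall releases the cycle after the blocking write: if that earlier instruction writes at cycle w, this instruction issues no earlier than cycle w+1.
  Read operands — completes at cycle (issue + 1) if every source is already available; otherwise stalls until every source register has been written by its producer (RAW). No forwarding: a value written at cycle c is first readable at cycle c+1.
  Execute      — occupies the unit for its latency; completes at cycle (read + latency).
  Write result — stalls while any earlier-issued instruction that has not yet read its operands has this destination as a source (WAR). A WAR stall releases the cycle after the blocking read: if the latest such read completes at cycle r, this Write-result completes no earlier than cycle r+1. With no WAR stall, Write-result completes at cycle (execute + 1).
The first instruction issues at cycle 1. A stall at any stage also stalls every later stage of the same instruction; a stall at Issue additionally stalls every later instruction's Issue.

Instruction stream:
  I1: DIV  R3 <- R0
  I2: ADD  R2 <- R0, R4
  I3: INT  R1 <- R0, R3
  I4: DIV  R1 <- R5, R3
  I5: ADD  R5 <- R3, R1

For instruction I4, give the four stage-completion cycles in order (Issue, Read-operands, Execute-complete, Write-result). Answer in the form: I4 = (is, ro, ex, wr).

I4 = (15, 16, 24, 25)

t=1  issue I1 (DIV)
t=2  I1 read-ops | issue I2 (ADD)
t=3  I2 read-ops | issue I3 (INT)
t=5  I2 finished on ADD
t=6  I2→R2
t=10  I1 finished on DIV
t=11  I1→R3
t=12  I3 read-ops
t=13  I3 finished on INT
t=14  I3→R1
t=15  issue I4 (DIV)
t=16  I4 read-ops | issue I5 (ADD)
t=24  I4 finished on DIV
t=25  I4→R1
t=26  I5 read-ops
t=28  I5 finished on ADD
t=29  I5→R5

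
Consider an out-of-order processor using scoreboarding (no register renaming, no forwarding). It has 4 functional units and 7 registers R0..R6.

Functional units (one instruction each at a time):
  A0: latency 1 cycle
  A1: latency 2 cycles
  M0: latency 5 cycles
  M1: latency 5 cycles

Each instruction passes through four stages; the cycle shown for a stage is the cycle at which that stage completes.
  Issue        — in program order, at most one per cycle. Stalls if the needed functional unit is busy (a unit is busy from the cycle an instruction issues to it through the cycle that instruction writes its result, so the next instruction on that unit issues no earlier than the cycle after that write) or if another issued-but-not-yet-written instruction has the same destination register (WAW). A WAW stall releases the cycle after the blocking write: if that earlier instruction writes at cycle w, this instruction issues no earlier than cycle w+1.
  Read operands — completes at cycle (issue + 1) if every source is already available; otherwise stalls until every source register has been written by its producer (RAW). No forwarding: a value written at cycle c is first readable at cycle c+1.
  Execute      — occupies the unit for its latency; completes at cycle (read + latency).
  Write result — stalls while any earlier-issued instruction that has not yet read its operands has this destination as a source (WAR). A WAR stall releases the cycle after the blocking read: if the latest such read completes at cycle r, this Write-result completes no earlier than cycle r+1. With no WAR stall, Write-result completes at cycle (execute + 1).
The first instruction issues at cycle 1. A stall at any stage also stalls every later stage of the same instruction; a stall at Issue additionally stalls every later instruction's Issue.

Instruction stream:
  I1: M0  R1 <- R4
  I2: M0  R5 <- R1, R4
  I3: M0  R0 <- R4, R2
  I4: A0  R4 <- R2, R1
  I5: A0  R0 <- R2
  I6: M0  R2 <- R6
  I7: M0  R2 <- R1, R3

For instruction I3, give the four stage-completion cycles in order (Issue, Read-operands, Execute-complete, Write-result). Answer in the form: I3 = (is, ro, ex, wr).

cycle 1: I1→M0
cycle 2: I1 RO
cycle 7: I1 EX
cycle 8: I1 WR R1
cycle 9: I2→M0
cycle 10: I2 RO
cycle 15: I2 EX
cycle 16: I2 WR R5
cycle 17: I3→M0
cycle 18: I3 RO, I4→A0
cycle 19: I4 RO
cycle 20: I4 EX
cycle 21: I4 WR R4
cycle 23: I3 EX
cycle 24: I3 WR R0
cycle 25: I5→A0
cycle 26: I5 RO, I6→M0
cycle 27: I5 EX, I6 RO
cycle 28: I5 WR R0
cycle 32: I6 EX
cycle 33: I6 WR R2
cycle 34: I7→M0
cycle 35: I7 RO
cycle 40: I7 EX
cycle 41: I7 WR R2

I3 = (17, 18, 23, 24)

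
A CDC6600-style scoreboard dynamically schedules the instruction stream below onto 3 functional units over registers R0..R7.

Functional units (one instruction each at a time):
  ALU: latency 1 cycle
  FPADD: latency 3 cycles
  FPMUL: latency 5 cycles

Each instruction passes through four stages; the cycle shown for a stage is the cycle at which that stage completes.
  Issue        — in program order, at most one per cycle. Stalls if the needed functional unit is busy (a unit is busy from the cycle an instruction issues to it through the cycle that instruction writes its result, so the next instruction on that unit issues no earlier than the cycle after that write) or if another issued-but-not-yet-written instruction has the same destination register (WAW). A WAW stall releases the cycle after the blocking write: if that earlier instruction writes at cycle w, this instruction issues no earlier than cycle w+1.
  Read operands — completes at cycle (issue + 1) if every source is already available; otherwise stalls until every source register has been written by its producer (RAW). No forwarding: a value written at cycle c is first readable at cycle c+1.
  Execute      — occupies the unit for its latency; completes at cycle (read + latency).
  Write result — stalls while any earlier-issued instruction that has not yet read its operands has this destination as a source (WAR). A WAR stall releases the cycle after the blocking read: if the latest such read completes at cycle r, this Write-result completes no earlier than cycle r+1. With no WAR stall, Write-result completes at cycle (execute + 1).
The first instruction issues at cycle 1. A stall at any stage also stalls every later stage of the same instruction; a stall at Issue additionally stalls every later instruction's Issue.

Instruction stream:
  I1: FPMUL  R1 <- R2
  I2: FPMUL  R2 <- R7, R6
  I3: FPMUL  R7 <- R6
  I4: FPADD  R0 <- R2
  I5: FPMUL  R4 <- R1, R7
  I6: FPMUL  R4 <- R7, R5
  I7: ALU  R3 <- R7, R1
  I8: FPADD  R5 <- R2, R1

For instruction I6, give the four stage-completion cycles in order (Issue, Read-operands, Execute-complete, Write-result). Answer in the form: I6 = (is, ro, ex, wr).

1) issue 1, read 2, done 7, write 8
2) issue 9, read 10, done 15, write 16  <struct: FPMUL busy until I1 writes@8>
3) issue 17, read 18, done 23, write 24  <struct: FPMUL busy until I2 writes@16>
4) issue 18, read 19, done 22, write 23
5) issue 25, read 26, done 31, write 32  <struct: FPMUL busy until I3 writes@24>
6) issue 33, read 34, done 39, write 40  <struct: FPMUL busy until I5 writes@32>
7) issue 34, read 35, done 36, write 37
8) issue 35, read 36, done 39, write 40

I6 = (33, 34, 39, 40)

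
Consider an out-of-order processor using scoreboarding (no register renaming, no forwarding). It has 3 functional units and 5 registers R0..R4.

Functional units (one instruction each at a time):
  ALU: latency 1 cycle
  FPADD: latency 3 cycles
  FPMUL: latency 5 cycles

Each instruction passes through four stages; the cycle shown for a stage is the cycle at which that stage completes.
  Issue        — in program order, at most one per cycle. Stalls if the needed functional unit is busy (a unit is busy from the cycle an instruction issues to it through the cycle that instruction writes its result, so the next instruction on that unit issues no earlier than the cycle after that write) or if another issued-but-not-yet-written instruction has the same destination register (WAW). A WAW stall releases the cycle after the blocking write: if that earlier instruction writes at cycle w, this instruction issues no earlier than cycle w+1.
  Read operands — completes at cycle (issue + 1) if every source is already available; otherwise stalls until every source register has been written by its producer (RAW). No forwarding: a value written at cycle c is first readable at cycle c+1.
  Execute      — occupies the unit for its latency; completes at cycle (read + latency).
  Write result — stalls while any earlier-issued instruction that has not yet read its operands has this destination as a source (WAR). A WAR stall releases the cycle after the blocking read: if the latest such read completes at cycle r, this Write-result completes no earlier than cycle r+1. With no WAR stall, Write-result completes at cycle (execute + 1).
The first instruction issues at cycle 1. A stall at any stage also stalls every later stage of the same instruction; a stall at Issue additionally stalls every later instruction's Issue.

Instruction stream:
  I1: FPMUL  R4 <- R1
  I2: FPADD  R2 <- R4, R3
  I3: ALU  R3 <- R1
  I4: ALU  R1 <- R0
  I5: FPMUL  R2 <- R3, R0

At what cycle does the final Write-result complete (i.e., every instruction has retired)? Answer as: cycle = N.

cycle 1: I1 issues→FPMUL
cycle 2: I1 reads; I2 issues→FPADD
cycle 3: I3 issues→ALU
cycle 4: I3 reads
cycle 5: I3 exec-done
cycle 7: I1 exec-done
cycle 8: I1 writes R4
cycle 9: I2 reads
cycle 10: I3 writes R3
cycle 11: I4 issues→ALU
cycle 12: I2 exec-done; I4 reads
cycle 13: I2 writes R2; I4 exec-done
cycle 14: I4 writes R1; I5 issues→FPMUL
cycle 15: I5 reads
cycle 20: I5 exec-done
cycle 21: I5 writes R2

cycle = 21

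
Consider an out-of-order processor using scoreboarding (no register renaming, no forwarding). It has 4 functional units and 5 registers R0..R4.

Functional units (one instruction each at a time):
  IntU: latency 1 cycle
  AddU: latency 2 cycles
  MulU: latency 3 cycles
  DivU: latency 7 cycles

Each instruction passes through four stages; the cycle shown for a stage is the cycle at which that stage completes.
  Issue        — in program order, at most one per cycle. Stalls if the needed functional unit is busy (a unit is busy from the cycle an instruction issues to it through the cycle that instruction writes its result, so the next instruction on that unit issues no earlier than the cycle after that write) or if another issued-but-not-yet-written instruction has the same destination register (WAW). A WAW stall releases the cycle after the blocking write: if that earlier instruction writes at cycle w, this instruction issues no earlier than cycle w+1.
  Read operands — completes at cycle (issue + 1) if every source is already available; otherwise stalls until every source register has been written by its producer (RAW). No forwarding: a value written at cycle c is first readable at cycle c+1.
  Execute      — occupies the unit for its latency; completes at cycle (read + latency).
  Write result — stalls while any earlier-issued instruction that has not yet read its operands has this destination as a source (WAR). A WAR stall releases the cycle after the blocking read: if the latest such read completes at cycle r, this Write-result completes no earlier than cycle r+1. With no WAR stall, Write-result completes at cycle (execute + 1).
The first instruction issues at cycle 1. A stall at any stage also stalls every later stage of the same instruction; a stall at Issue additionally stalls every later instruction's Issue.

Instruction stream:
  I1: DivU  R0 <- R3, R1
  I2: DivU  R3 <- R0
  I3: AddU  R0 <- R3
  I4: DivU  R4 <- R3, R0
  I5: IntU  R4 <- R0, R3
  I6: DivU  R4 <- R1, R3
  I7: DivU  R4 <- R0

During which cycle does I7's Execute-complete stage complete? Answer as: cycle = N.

c1: I1 dispatched to DivU
c2: I1 operands ready
c9: I1 complete
c10: R0←I1
c11: I2 dispatched to DivU
c12: I2 operands ready · I3 dispatched to AddU
c19: I2 complete
c20: R3←I2
c21: I3 operands ready · I4 dispatched to DivU
c23: I3 complete
c24: R0←I3
c25: I4 operands ready
c32: I4 complete
c33: R4←I4
c34: I5 dispatched to IntU
c35: I5 operands ready
c36: I5 complete
c37: R4←I5
c38: I6 dispatched to DivU
c39: I6 operands ready
c46: I6 complete
c47: R4←I6
c48: I7 dispatched to DivU
c49: I7 operands ready
c56: I7 complete
c57: R4←I7

cycle = 56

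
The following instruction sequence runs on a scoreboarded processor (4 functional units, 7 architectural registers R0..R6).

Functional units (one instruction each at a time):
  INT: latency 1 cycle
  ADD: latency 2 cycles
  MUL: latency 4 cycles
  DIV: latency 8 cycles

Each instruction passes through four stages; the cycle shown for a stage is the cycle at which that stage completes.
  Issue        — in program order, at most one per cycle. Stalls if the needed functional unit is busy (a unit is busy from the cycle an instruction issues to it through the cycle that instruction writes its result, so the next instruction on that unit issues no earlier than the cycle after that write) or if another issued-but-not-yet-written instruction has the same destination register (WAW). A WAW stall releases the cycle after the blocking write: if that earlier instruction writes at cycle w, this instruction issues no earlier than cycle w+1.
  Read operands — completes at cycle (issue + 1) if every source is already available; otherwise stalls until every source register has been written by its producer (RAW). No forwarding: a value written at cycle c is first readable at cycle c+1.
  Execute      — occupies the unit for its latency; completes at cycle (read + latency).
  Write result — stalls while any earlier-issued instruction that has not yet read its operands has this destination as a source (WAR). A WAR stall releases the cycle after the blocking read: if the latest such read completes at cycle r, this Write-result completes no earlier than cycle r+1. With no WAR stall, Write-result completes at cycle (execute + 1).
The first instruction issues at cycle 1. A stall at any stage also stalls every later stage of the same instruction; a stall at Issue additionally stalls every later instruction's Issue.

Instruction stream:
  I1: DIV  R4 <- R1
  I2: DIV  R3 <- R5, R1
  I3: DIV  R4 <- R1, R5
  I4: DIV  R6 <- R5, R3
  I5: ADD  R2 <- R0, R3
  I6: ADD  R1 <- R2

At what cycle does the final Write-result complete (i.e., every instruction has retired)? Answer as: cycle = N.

cycle = 44

c1: I1 dispatched to DIV
c2: I1 operands ready
c10: I1 complete
c11: R4←I1
c12: I2 dispatched to DIV
c13: I2 operands ready
c21: I2 complete
c22: R3←I2
c23: I3 dispatched to DIV
c24: I3 operands ready
c32: I3 complete
c33: R4←I3
c34: I4 dispatched to DIV
c35: I4 operands ready; I5 dispatched to ADD
c36: I5 operands ready
c38: I5 complete
c39: R2←I5
c40: I6 dispatched to ADD
c41: I6 operands ready
c43: I4 complete; I6 complete
c44: R6←I4; R1←I6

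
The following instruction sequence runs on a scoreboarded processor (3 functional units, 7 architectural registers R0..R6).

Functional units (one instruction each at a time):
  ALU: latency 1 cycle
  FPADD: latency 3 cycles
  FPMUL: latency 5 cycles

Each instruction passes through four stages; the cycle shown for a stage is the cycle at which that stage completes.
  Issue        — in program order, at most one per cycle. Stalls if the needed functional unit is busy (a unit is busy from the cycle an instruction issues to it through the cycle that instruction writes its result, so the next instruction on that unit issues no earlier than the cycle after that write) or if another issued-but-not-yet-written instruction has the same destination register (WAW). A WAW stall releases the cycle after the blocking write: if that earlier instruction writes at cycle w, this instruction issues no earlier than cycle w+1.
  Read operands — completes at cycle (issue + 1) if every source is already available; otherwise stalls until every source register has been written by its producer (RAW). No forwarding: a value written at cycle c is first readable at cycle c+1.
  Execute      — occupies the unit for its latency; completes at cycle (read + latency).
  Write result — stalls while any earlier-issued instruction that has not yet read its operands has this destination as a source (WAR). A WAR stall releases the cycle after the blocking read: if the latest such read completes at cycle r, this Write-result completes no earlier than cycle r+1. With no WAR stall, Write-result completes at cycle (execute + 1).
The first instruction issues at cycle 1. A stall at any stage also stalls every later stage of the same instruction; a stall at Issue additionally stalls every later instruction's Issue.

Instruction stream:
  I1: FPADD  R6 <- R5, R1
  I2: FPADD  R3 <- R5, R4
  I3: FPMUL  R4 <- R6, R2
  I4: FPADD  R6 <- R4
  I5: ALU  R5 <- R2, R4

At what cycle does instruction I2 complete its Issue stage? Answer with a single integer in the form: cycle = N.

cycle = 7

I1 -> (1, 2, 5, 6)
I2 -> (7, 8, 11, 12)  // struct: FPADD busy until I1 writes@6
I3 -> (8, 9, 14, 15)
I4 -> (13, 16, 19, 20)  // struct: FPADD busy until I2 writes@12, RAW R4: wait I3 write@15
I5 -> (14, 16, 17, 18)  // RAW R4: wait I3 write@15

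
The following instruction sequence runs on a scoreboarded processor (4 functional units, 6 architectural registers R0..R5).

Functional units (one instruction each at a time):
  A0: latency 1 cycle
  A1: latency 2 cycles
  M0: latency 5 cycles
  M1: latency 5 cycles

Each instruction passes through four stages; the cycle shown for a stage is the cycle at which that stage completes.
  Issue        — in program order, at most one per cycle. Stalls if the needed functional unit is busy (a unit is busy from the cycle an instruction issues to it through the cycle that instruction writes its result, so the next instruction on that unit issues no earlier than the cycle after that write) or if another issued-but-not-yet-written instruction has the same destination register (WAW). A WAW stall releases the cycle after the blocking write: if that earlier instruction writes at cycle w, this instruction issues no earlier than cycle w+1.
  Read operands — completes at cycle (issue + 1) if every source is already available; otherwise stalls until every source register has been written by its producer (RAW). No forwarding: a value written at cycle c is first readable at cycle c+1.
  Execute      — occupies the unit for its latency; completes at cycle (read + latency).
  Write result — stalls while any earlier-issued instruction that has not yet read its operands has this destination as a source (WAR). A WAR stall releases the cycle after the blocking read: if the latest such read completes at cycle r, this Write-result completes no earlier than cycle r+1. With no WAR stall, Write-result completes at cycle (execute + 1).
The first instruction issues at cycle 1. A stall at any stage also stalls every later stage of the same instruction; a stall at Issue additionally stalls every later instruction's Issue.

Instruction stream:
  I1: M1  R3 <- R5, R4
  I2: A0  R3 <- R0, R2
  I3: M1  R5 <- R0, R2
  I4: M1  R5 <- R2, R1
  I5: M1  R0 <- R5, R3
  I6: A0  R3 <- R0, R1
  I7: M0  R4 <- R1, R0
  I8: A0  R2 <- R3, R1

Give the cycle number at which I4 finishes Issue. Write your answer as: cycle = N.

cycle = 18

I1  is:1  ro:2  ex:7  wr:8
I2  is:9  ro:10  ex:11  wr:12  — WAW R3: wait I1 write@8
I3  is:10  ro:11  ex:16  wr:17
I4  is:18  ro:19  ex:24  wr:25  — struct: M1 busy until I3 writes@17
I5  is:26  ro:27  ex:32  wr:33  — struct: M1 busy until I4 writes@25
I6  is:27  ro:34  ex:35  wr:36  — RAW R0: wait I5 write@33
I7  is:28  ro:34  ex:39  wr:40  — RAW R0: wait I5 write@33
I8  is:37  ro:38  ex:39  wr:40  — struct: A0 busy until I6 writes@36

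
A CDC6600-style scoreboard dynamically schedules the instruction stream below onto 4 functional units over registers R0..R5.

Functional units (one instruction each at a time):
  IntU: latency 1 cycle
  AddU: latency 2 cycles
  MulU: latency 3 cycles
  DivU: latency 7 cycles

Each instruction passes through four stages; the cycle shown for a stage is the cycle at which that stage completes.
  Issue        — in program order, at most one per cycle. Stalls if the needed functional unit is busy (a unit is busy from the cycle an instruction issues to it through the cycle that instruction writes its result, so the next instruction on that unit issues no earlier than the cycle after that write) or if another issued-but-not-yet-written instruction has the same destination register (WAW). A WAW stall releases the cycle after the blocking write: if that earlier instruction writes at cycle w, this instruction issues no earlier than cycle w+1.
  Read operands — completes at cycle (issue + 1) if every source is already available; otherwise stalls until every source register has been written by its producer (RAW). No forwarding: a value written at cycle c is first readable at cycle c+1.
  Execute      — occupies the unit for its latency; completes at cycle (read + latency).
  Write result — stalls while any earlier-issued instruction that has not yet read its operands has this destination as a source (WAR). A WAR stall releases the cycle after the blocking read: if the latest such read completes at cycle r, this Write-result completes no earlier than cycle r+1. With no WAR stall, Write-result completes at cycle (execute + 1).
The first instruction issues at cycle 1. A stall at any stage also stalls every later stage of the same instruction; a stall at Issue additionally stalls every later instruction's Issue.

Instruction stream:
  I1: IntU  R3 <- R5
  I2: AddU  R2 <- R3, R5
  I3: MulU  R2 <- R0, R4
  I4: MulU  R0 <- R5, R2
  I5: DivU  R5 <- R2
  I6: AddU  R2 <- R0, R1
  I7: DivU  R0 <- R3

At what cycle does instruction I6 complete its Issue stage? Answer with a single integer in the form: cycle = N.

cycle = 17

I1  is:1  ro:2  ex:3  wr:4
I2  is:2  ro:5  ex:7  wr:8  — RAW R3: wait I1 write@4
I3  is:9  ro:10  ex:13  wr:14  — WAW R2: wait I2 write@8
I4  is:15  ro:16  ex:19  wr:20  — struct: MulU busy until I3 writes@14
I5  is:16  ro:17  ex:24  wr:25
I6  is:17  ro:21  ex:23  wr:24  — RAW R0: wait I4 write@20
I7  is:26  ro:27  ex:34  wr:35  — struct: DivU busy until I5 writes@25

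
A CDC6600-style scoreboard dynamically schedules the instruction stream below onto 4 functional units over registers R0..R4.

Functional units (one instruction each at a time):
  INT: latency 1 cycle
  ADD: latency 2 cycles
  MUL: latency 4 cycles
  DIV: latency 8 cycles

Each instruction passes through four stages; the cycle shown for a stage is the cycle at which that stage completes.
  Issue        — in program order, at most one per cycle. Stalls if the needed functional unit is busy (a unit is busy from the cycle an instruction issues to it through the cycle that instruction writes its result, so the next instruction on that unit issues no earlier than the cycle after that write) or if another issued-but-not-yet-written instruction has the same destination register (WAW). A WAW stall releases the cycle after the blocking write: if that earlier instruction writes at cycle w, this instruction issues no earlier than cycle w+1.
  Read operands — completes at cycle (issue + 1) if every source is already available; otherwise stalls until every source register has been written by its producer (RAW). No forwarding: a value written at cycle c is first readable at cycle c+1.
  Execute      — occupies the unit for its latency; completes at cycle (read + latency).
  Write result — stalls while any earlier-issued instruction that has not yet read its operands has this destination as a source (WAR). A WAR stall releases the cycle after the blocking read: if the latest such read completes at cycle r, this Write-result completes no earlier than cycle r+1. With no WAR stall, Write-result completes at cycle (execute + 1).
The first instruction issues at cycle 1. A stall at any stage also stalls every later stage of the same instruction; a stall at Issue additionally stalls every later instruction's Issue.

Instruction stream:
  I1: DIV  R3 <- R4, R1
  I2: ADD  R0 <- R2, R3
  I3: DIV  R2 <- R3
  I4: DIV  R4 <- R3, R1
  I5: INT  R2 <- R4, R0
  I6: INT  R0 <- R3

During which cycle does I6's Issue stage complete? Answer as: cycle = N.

cycle 1: issue I1 (DIV)
cycle 2: I1 read-ops, issue I2 (ADD)
cycle 10: I1 finished on DIV
cycle 11: I1→R3
cycle 12: I2 read-ops, issue I3 (DIV)
cycle 13: I3 read-ops
cycle 14: I2 finished on ADD
cycle 15: I2→R0
cycle 21: I3 finished on DIV
cycle 22: I3→R2
cycle 23: issue I4 (DIV)
cycle 24: I4 read-ops, issue I5 (INT)
cycle 32: I4 finished on DIV
cycle 33: I4→R4
cycle 34: I5 read-ops
cycle 35: I5 finished on INT
cycle 36: I5→R2
cycle 37: issue I6 (INT)
cycle 38: I6 read-ops
cycle 39: I6 finished on INT
cycle 40: I6→R0

cycle = 37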